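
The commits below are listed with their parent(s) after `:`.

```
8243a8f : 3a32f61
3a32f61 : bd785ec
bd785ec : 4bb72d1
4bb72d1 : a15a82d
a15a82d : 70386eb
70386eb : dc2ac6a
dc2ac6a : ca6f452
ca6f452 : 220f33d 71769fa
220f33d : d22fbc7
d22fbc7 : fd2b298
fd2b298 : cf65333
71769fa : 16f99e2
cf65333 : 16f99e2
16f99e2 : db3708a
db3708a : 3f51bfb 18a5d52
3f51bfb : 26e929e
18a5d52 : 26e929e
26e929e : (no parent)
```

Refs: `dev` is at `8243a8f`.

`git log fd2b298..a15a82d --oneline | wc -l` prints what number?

Reachable from a15a82d: {16f99e2, 18a5d52, 220f33d, 26e929e, 3f51bfb, 70386eb, 71769fa, a15a82d, ca6f452, cf65333, d22fbc7, db3708a, dc2ac6a, fd2b298}.
Reachable from fd2b298: {16f99e2, 18a5d52, 26e929e, 3f51bfb, cf65333, db3708a, fd2b298}.
In a15a82d's history but not fd2b298's: {220f33d, 70386eb, 71769fa, a15a82d, ca6f452, d22fbc7, dc2ac6a} — 7 commits.

7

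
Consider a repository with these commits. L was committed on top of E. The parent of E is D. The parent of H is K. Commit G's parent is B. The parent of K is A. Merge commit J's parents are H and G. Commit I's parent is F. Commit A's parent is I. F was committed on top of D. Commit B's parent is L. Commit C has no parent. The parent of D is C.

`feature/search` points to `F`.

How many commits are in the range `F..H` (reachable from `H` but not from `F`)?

4

Reachable from H: {A, C, D, F, H, I, K}.
Reachable from F: {C, D, F}.
In H's history but not F's: {A, H, I, K} — 4 commits.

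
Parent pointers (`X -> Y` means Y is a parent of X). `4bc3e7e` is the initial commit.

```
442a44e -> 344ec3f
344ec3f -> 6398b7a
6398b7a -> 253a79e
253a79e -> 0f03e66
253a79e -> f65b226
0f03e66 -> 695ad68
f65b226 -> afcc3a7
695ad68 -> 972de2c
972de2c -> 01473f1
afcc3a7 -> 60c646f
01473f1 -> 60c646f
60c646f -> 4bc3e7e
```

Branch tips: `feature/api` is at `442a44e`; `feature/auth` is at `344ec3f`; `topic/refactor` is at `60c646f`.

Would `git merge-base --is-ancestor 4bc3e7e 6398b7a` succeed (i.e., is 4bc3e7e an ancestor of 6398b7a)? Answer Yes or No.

Yes

Ancestors of 6398b7a (commits reachable by following parents): {01473f1, 0f03e66, 253a79e, 4bc3e7e, 60c646f, 6398b7a, 695ad68, 972de2c, afcc3a7, f65b226}.
4bc3e7e is in that set, so it is an ancestor of 6398b7a.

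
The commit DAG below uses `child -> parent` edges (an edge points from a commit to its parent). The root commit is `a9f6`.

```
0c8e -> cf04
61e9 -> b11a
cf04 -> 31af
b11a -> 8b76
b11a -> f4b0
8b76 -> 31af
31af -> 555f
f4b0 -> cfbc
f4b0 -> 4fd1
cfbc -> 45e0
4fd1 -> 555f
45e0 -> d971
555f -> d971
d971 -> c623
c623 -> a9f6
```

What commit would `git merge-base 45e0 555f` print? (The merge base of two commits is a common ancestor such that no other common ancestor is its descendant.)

Ancestors of 45e0: {45e0, a9f6, c623, d971}.
Ancestors of 555f: {555f, a9f6, c623, d971}.
Common ancestors: {a9f6, c623, d971}.
Among these, d971 is not an ancestor of any other common ancestor — it is the merge base.

d971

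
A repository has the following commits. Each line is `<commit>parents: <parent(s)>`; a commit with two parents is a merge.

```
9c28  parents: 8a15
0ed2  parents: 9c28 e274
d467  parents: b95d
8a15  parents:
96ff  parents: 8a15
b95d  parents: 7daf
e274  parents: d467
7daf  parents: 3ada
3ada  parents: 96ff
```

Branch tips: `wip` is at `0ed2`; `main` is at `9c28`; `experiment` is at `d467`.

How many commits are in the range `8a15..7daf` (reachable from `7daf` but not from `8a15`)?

Reachable from 7daf: {3ada, 7daf, 8a15, 96ff}.
Reachable from 8a15: {8a15}.
In 7daf's history but not 8a15's: {3ada, 7daf, 96ff} — 3 commits.

3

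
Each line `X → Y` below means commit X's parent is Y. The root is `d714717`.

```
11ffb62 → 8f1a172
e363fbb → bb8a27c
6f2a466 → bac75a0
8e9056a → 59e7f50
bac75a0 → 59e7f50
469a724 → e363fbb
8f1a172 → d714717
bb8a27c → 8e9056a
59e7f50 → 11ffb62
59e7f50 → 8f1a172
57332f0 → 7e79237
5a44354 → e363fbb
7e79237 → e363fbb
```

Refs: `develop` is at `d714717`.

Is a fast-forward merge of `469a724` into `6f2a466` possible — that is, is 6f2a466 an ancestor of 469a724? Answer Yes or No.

No

A fast-forward from 6f2a466 to 469a724 is possible iff 6f2a466 is an ancestor of 469a724.
Ancestors of 469a724: {11ffb62, 469a724, 59e7f50, 8e9056a, 8f1a172, bb8a27c, d714717, e363fbb}.
6f2a466 is not among them, so fast-forward is not possible.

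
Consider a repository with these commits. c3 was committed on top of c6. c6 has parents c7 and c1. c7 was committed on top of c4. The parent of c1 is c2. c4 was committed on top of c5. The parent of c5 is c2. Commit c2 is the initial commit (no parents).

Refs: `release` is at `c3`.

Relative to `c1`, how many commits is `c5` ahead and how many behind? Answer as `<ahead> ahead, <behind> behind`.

Reachable from c5: {c2, c5}.
Reachable from c1: {c1, c2}.
Only in c5's history (ahead): {c5} — 1.
Only in c1's history (behind): {c1} — 1.

1 ahead, 1 behind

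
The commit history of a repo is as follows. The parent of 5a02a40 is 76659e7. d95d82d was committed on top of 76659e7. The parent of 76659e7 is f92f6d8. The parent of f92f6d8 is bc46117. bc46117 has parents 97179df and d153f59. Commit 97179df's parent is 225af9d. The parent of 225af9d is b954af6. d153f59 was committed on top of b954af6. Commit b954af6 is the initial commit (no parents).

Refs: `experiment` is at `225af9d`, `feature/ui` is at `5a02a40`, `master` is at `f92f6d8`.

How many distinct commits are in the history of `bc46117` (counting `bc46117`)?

Walking parent pointers from bc46117: reachable set = {225af9d, 97179df, b954af6, bc46117, d153f59}.
That is 5 commits.

5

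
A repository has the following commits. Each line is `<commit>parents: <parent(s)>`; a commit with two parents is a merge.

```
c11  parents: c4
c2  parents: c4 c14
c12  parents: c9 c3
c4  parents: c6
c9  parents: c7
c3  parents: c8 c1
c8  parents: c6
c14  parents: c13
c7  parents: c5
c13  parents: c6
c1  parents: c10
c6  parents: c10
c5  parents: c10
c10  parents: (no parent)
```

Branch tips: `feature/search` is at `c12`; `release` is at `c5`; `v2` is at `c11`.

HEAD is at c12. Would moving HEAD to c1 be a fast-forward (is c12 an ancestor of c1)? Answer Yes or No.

No

A fast-forward from c12 to c1 is possible iff c12 is an ancestor of c1.
Ancestors of c1: {c1, c10}.
c12 is not among them, so fast-forward is not possible.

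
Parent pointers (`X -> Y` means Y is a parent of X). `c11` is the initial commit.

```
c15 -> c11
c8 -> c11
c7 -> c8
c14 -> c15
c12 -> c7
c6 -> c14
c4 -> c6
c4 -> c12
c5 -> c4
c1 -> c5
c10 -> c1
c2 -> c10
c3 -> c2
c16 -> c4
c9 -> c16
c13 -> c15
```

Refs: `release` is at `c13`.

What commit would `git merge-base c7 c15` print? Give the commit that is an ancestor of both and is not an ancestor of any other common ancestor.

Ancestors of c7: {c11, c7, c8}.
Ancestors of c15: {c11, c15}.
Common ancestors: {c11}.
The only common ancestor is c11, so it is the merge base.

c11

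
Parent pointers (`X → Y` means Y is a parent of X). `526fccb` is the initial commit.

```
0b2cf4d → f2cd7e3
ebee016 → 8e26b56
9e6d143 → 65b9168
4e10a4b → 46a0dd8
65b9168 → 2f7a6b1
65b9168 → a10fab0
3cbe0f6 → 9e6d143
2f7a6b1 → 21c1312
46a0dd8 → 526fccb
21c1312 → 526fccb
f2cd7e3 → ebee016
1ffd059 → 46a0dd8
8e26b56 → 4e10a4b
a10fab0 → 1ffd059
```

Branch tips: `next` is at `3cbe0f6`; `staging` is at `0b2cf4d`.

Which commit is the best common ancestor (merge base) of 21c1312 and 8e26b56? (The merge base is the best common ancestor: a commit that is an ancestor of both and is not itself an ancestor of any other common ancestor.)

526fccb

Ancestors of 21c1312: {21c1312, 526fccb}.
Ancestors of 8e26b56: {46a0dd8, 4e10a4b, 526fccb, 8e26b56}.
Common ancestors: {526fccb}.
The only common ancestor is 526fccb, so it is the merge base.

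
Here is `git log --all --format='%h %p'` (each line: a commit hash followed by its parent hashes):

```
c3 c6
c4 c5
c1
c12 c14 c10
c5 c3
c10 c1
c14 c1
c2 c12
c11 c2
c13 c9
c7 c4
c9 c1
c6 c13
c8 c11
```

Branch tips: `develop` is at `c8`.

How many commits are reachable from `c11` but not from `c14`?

Reachable from c11: {c1, c10, c11, c12, c14, c2}.
Reachable from c14: {c1, c14}.
In c11's history but not c14's: {c10, c11, c12, c2} — 4 commits.

4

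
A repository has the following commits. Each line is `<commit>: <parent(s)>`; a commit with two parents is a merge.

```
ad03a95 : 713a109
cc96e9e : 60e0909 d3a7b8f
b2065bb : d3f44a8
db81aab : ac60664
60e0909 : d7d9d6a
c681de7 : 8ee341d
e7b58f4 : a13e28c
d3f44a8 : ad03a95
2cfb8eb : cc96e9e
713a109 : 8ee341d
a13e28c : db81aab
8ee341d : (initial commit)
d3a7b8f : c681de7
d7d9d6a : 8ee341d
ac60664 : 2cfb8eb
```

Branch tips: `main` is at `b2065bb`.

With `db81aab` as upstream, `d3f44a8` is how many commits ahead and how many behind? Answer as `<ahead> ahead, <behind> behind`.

Reachable from d3f44a8: {713a109, 8ee341d, ad03a95, d3f44a8}.
Reachable from db81aab: {2cfb8eb, 60e0909, 8ee341d, ac60664, c681de7, cc96e9e, d3a7b8f, d7d9d6a, db81aab}.
Only in d3f44a8's history (ahead): {713a109, ad03a95, d3f44a8} — 3.
Only in db81aab's history (behind): {2cfb8eb, 60e0909, ac60664, c681de7, cc96e9e, d3a7b8f, d7d9d6a, db81aab} — 8.

3 ahead, 8 behind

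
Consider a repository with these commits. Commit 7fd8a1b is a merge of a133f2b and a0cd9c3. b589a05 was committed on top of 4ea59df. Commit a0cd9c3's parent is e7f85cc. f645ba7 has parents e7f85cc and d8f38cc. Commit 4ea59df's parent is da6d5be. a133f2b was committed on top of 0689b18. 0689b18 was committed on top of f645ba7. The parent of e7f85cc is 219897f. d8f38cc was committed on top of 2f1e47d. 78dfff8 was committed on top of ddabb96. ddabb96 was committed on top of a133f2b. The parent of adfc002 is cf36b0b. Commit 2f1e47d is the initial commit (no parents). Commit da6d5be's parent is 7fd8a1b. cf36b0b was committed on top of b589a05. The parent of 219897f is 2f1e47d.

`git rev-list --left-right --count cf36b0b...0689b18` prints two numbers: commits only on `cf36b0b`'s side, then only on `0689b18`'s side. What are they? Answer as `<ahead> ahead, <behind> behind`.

7 ahead, 0 behind

Reachable from cf36b0b: {0689b18, 219897f, 2f1e47d, 4ea59df, 7fd8a1b, a0cd9c3, a133f2b, b589a05, cf36b0b, d8f38cc, da6d5be, e7f85cc, f645ba7}.
Reachable from 0689b18: {0689b18, 219897f, 2f1e47d, d8f38cc, e7f85cc, f645ba7}.
Only in cf36b0b's history (ahead): {4ea59df, 7fd8a1b, a0cd9c3, a133f2b, b589a05, cf36b0b, da6d5be} — 7.
Only in 0689b18's history (behind): {} — 0.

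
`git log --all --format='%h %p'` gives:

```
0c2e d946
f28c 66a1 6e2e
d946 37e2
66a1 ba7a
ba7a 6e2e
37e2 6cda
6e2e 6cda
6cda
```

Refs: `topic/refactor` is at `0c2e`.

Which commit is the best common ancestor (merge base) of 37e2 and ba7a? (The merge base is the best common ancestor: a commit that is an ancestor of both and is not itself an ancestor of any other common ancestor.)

6cda

Ancestors of 37e2: {37e2, 6cda}.
Ancestors of ba7a: {6cda, 6e2e, ba7a}.
Common ancestors: {6cda}.
The only common ancestor is 6cda, so it is the merge base.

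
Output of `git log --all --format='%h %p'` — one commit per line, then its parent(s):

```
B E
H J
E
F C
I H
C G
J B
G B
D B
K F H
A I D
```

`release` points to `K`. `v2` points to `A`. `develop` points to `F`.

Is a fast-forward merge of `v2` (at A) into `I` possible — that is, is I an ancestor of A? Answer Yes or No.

Yes

A fast-forward from I to A is possible iff I is an ancestor of A.
Ancestors of A: {A, B, D, E, H, I, J}.
I is among them, so fast-forward is possible.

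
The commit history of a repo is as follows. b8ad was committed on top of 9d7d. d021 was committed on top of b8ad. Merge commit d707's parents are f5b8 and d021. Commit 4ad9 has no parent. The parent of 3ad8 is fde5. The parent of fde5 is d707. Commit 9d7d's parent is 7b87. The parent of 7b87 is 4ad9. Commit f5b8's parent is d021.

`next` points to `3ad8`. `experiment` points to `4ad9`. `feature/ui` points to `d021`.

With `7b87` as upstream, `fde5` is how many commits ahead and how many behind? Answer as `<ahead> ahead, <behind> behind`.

6 ahead, 0 behind

Reachable from fde5: {4ad9, 7b87, 9d7d, b8ad, d021, d707, f5b8, fde5}.
Reachable from 7b87: {4ad9, 7b87}.
Only in fde5's history (ahead): {9d7d, b8ad, d021, d707, f5b8, fde5} — 6.
Only in 7b87's history (behind): {} — 0.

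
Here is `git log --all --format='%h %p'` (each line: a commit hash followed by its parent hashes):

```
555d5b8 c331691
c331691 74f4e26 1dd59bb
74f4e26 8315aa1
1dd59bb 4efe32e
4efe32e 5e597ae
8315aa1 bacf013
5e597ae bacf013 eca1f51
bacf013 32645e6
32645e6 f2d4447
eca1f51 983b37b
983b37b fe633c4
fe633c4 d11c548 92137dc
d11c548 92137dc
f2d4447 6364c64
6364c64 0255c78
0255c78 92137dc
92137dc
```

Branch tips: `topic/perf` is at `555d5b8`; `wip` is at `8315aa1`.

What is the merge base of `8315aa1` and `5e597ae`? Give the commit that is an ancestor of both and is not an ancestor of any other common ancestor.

Ancestors of 8315aa1: {0255c78, 32645e6, 6364c64, 8315aa1, 92137dc, bacf013, f2d4447}.
Ancestors of 5e597ae: {0255c78, 32645e6, 5e597ae, 6364c64, 92137dc, 983b37b, bacf013, d11c548, eca1f51, f2d4447, fe633c4}.
Common ancestors: {0255c78, 32645e6, 6364c64, 92137dc, bacf013, f2d4447}.
Among these, bacf013 is not an ancestor of any other common ancestor — it is the merge base.

bacf013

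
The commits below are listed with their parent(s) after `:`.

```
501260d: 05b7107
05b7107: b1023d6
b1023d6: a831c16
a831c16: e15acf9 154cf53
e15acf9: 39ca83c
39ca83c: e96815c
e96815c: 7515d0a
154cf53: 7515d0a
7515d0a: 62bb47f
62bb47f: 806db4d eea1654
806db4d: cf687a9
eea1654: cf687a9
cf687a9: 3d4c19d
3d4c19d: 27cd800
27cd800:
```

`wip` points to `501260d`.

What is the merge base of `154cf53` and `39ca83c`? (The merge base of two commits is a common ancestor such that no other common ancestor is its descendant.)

Ancestors of 154cf53: {154cf53, 27cd800, 3d4c19d, 62bb47f, 7515d0a, 806db4d, cf687a9, eea1654}.
Ancestors of 39ca83c: {27cd800, 39ca83c, 3d4c19d, 62bb47f, 7515d0a, 806db4d, cf687a9, e96815c, eea1654}.
Common ancestors: {27cd800, 3d4c19d, 62bb47f, 7515d0a, 806db4d, cf687a9, eea1654}.
Among these, 7515d0a is not an ancestor of any other common ancestor — it is the merge base.

7515d0a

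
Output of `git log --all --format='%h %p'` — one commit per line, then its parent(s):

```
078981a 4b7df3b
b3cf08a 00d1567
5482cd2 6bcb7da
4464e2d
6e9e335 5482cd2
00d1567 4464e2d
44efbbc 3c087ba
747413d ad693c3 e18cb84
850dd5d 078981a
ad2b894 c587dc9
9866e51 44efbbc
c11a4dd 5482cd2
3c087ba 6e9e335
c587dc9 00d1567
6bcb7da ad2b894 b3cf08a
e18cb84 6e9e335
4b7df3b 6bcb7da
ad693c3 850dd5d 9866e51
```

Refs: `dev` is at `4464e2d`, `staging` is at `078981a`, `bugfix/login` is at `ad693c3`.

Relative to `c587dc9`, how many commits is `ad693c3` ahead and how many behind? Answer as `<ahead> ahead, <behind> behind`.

12 ahead, 0 behind

Reachable from ad693c3: {00d1567, 078981a, 3c087ba, 4464e2d, 44efbbc, 4b7df3b, 5482cd2, 6bcb7da, 6e9e335, 850dd5d, 9866e51, ad2b894, ad693c3, b3cf08a, c587dc9}.
Reachable from c587dc9: {00d1567, 4464e2d, c587dc9}.
Only in ad693c3's history (ahead): {078981a, 3c087ba, 44efbbc, 4b7df3b, 5482cd2, 6bcb7da, 6e9e335, 850dd5d, 9866e51, ad2b894, ad693c3, b3cf08a} — 12.
Only in c587dc9's history (behind): {} — 0.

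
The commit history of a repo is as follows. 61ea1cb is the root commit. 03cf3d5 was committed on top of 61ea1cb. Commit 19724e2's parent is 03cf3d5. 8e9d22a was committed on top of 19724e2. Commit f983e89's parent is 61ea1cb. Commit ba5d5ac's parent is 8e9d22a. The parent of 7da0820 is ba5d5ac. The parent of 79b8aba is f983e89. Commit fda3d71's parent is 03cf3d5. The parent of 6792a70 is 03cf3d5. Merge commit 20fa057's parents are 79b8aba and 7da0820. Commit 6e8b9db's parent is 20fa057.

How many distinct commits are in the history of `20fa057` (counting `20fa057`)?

9

Walking parent pointers from 20fa057: reachable set = {03cf3d5, 19724e2, 20fa057, 61ea1cb, 79b8aba, 7da0820, 8e9d22a, ba5d5ac, f983e89}.
That is 9 commits.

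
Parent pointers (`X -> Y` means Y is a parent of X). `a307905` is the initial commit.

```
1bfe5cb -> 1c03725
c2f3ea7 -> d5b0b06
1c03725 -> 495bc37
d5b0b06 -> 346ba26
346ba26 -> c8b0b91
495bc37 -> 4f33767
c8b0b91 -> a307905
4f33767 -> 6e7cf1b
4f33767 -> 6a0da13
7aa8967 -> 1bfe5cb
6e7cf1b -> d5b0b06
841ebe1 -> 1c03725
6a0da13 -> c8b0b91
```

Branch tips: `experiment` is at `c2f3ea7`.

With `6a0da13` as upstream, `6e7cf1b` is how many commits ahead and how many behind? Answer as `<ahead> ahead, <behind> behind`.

Reachable from 6e7cf1b: {346ba26, 6e7cf1b, a307905, c8b0b91, d5b0b06}.
Reachable from 6a0da13: {6a0da13, a307905, c8b0b91}.
Only in 6e7cf1b's history (ahead): {346ba26, 6e7cf1b, d5b0b06} — 3.
Only in 6a0da13's history (behind): {6a0da13} — 1.

3 ahead, 1 behind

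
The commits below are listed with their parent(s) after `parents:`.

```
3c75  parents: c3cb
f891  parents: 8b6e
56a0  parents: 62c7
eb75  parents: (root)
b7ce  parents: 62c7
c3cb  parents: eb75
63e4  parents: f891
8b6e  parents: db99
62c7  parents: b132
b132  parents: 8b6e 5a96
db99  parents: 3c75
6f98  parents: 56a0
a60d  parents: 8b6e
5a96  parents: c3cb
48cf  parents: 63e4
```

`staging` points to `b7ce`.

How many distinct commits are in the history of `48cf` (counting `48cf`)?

Walking parent pointers from 48cf: reachable set = {3c75, 48cf, 63e4, 8b6e, c3cb, db99, eb75, f891}.
That is 8 commits.

8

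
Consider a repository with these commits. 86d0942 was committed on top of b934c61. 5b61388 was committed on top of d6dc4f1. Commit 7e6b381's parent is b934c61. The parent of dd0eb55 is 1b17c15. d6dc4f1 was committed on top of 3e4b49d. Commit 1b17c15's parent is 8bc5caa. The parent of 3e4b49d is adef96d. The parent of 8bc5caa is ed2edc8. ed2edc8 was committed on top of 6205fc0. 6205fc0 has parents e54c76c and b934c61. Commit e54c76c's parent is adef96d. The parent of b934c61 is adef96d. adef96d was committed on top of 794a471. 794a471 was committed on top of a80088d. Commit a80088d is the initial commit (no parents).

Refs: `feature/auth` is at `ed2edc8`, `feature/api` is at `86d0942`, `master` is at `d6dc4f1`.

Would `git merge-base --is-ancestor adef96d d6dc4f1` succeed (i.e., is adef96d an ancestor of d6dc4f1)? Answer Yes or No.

Yes

Ancestors of d6dc4f1 (commits reachable by following parents): {3e4b49d, 794a471, a80088d, adef96d, d6dc4f1}.
adef96d is in that set, so it is an ancestor of d6dc4f1.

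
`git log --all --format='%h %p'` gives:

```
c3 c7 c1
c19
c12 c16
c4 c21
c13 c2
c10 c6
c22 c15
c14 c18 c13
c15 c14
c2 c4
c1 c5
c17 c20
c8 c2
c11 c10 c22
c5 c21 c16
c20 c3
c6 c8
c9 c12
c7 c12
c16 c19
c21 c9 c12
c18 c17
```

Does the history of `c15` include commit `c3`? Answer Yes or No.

Yes

Ancestors of c15 (commits reachable by following parents): {c1, c12, c13, c14, c15, c16, c17, c18, c19, c2, c20, c21, c3, c4, c5, c7, c9}.
c3 is in that set, so it is an ancestor of c15.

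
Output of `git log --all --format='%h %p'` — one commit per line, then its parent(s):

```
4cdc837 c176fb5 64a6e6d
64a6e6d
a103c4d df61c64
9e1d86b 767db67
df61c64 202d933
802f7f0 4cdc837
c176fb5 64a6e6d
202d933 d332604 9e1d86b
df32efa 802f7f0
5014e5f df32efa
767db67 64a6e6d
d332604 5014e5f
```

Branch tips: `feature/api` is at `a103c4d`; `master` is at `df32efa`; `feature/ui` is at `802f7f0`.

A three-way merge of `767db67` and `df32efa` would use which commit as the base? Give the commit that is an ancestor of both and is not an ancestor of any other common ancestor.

Ancestors of 767db67: {64a6e6d, 767db67}.
Ancestors of df32efa: {4cdc837, 64a6e6d, 802f7f0, c176fb5, df32efa}.
Common ancestors: {64a6e6d}.
The only common ancestor is 64a6e6d, so it is the merge base.

64a6e6d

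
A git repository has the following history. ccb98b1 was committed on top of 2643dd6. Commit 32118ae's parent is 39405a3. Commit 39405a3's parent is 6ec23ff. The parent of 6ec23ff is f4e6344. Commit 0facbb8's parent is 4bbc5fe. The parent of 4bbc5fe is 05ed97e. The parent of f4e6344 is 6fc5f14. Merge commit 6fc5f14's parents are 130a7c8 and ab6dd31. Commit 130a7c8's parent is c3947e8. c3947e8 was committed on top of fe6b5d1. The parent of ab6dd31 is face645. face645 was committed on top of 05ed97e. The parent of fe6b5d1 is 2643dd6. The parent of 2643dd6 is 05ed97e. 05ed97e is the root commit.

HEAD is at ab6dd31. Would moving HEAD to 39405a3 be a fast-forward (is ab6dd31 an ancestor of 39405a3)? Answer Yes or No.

Yes

A fast-forward from ab6dd31 to 39405a3 is possible iff ab6dd31 is an ancestor of 39405a3.
Ancestors of 39405a3: {05ed97e, 130a7c8, 2643dd6, 39405a3, 6ec23ff, 6fc5f14, ab6dd31, c3947e8, f4e6344, face645, fe6b5d1}.
ab6dd31 is among them, so fast-forward is possible.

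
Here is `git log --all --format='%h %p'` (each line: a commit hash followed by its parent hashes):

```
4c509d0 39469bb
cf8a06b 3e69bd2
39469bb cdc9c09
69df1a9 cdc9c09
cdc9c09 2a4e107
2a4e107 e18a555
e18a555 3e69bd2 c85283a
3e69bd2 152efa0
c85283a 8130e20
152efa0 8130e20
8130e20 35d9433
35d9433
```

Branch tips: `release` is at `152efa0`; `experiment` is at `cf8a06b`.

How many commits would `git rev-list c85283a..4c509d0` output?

7

Reachable from 4c509d0: {152efa0, 2a4e107, 35d9433, 39469bb, 3e69bd2, 4c509d0, 8130e20, c85283a, cdc9c09, e18a555}.
Reachable from c85283a: {35d9433, 8130e20, c85283a}.
In 4c509d0's history but not c85283a's: {152efa0, 2a4e107, 39469bb, 3e69bd2, 4c509d0, cdc9c09, e18a555} — 7 commits.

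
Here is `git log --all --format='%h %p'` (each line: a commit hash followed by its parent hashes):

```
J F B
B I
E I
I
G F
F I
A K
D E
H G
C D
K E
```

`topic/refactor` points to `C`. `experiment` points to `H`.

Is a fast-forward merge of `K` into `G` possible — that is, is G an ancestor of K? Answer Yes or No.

No

A fast-forward from G to K is possible iff G is an ancestor of K.
Ancestors of K: {E, I, K}.
G is not among them, so fast-forward is not possible.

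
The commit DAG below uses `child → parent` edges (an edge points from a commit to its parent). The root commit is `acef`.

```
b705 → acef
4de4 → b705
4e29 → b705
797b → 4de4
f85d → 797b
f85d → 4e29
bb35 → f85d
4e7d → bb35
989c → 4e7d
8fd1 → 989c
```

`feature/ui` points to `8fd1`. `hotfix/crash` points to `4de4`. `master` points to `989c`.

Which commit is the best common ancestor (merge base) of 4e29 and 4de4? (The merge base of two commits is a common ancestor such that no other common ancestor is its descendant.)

b705

Ancestors of 4e29: {4e29, acef, b705}.
Ancestors of 4de4: {4de4, acef, b705}.
Common ancestors: {acef, b705}.
Among these, b705 is not an ancestor of any other common ancestor — it is the merge base.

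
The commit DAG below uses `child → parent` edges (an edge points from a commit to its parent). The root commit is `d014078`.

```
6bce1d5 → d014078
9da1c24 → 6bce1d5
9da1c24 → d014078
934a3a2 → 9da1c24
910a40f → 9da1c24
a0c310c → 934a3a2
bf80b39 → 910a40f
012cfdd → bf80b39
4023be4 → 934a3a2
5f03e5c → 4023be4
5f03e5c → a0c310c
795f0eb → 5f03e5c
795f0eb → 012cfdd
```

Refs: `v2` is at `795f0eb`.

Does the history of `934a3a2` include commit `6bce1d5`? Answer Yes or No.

Yes

Ancestors of 934a3a2 (commits reachable by following parents): {6bce1d5, 934a3a2, 9da1c24, d014078}.
6bce1d5 is in that set, so it is an ancestor of 934a3a2.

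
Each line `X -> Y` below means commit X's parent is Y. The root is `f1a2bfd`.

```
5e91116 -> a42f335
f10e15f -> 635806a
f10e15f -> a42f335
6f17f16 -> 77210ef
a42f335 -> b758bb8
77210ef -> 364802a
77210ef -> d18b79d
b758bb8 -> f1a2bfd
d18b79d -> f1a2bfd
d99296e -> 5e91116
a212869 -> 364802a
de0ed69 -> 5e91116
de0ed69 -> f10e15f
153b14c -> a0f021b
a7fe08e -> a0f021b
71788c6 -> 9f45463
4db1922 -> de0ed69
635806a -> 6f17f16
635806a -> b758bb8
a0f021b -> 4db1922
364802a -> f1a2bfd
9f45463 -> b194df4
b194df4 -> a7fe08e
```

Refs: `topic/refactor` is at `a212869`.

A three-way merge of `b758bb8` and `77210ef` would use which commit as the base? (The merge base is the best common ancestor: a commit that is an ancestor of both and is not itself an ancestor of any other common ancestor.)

Ancestors of b758bb8: {b758bb8, f1a2bfd}.
Ancestors of 77210ef: {364802a, 77210ef, d18b79d, f1a2bfd}.
Common ancestors: {f1a2bfd}.
The only common ancestor is f1a2bfd, so it is the merge base.

f1a2bfd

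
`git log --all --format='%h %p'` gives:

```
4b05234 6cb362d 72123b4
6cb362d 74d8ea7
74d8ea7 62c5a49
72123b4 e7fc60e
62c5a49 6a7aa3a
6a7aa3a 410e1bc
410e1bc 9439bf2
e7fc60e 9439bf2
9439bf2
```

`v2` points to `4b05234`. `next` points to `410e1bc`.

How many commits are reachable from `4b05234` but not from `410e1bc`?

7

Reachable from 4b05234: {410e1bc, 4b05234, 62c5a49, 6a7aa3a, 6cb362d, 72123b4, 74d8ea7, 9439bf2, e7fc60e}.
Reachable from 410e1bc: {410e1bc, 9439bf2}.
In 4b05234's history but not 410e1bc's: {4b05234, 62c5a49, 6a7aa3a, 6cb362d, 72123b4, 74d8ea7, e7fc60e} — 7 commits.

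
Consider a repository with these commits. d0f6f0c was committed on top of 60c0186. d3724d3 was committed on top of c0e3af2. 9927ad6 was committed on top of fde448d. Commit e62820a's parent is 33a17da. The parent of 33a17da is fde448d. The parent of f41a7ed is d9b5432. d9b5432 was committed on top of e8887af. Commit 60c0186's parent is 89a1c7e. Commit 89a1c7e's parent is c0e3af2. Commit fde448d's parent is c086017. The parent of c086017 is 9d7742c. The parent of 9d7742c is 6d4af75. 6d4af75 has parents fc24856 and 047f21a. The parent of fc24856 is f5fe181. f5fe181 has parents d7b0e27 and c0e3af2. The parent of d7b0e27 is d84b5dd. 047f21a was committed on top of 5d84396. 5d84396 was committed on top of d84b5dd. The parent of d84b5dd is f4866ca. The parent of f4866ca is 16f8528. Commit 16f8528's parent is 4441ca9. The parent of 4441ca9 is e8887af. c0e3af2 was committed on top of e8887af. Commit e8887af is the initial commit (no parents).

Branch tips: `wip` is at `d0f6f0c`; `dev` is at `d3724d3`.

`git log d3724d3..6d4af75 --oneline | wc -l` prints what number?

10

Reachable from 6d4af75: {047f21a, 16f8528, 4441ca9, 5d84396, 6d4af75, c0e3af2, d7b0e27, d84b5dd, e8887af, f4866ca, f5fe181, fc24856}.
Reachable from d3724d3: {c0e3af2, d3724d3, e8887af}.
In 6d4af75's history but not d3724d3's: {047f21a, 16f8528, 4441ca9, 5d84396, 6d4af75, d7b0e27, d84b5dd, f4866ca, f5fe181, fc24856} — 10 commits.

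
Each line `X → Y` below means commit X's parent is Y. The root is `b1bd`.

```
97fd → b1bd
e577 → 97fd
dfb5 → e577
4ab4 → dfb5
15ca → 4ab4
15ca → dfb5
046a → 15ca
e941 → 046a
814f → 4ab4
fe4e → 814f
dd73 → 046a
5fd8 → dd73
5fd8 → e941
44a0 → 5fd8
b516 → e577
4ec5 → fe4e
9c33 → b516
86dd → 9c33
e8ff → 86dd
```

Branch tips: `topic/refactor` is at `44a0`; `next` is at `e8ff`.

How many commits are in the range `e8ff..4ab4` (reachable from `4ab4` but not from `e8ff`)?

Reachable from 4ab4: {4ab4, 97fd, b1bd, dfb5, e577}.
Reachable from e8ff: {86dd, 97fd, 9c33, b1bd, b516, e577, e8ff}.
In 4ab4's history but not e8ff's: {4ab4, dfb5} — 2 commits.

2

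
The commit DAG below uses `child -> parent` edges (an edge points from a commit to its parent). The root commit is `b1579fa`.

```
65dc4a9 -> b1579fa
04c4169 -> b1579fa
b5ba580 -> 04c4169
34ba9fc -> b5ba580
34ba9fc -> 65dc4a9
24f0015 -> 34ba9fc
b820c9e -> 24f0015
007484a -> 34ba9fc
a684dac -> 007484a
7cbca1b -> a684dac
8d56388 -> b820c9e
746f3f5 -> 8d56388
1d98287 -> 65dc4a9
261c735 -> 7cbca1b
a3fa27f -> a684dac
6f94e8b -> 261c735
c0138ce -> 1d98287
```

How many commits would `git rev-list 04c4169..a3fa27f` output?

6

Reachable from a3fa27f: {007484a, 04c4169, 34ba9fc, 65dc4a9, a3fa27f, a684dac, b1579fa, b5ba580}.
Reachable from 04c4169: {04c4169, b1579fa}.
In a3fa27f's history but not 04c4169's: {007484a, 34ba9fc, 65dc4a9, a3fa27f, a684dac, b5ba580} — 6 commits.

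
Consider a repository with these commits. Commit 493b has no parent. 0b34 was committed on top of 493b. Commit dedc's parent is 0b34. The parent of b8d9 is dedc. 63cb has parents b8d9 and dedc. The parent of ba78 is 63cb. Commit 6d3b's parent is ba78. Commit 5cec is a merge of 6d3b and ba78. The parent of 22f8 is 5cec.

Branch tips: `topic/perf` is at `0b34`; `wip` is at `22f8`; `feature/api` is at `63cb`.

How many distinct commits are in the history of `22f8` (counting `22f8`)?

9

Walking parent pointers from 22f8: reachable set = {0b34, 22f8, 493b, 5cec, 63cb, 6d3b, b8d9, ba78, dedc}.
That is 9 commits.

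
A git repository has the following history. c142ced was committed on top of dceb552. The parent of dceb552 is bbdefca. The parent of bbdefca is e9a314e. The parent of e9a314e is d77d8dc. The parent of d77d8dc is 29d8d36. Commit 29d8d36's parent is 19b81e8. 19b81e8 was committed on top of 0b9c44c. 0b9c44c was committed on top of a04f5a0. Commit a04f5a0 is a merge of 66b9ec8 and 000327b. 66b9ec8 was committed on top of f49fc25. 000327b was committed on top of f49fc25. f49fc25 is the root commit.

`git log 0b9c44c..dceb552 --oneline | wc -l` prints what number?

6

Reachable from dceb552: {000327b, 0b9c44c, 19b81e8, 29d8d36, 66b9ec8, a04f5a0, bbdefca, d77d8dc, dceb552, e9a314e, f49fc25}.
Reachable from 0b9c44c: {000327b, 0b9c44c, 66b9ec8, a04f5a0, f49fc25}.
In dceb552's history but not 0b9c44c's: {19b81e8, 29d8d36, bbdefca, d77d8dc, dceb552, e9a314e} — 6 commits.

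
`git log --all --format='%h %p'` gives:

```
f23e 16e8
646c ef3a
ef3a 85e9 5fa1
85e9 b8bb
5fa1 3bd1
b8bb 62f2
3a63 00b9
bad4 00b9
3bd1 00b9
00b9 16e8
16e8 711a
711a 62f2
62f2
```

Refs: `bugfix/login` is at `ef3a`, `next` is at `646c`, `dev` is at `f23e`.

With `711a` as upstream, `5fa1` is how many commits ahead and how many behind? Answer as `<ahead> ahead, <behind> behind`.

Reachable from 5fa1: {00b9, 16e8, 3bd1, 5fa1, 62f2, 711a}.
Reachable from 711a: {62f2, 711a}.
Only in 5fa1's history (ahead): {00b9, 16e8, 3bd1, 5fa1} — 4.
Only in 711a's history (behind): {} — 0.

4 ahead, 0 behind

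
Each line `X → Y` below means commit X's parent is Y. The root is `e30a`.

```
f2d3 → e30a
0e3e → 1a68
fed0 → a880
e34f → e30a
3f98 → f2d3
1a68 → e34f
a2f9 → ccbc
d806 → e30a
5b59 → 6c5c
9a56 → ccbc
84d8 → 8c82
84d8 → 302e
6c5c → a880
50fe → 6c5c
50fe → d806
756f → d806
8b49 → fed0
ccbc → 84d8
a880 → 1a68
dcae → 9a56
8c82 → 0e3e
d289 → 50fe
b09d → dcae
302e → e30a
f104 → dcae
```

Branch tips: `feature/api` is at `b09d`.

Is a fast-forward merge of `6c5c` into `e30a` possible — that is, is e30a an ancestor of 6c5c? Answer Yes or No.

Yes

A fast-forward from e30a to 6c5c is possible iff e30a is an ancestor of 6c5c.
Ancestors of 6c5c: {1a68, 6c5c, a880, e30a, e34f}.
e30a is among them, so fast-forward is possible.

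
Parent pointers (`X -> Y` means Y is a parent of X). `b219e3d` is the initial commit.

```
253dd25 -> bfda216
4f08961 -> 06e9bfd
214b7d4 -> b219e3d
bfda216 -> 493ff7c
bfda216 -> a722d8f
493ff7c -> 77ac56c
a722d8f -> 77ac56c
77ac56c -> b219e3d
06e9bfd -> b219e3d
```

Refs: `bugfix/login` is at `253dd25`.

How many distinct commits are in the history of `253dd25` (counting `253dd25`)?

Walking parent pointers from 253dd25: reachable set = {253dd25, 493ff7c, 77ac56c, a722d8f, b219e3d, bfda216}.
That is 6 commits.

6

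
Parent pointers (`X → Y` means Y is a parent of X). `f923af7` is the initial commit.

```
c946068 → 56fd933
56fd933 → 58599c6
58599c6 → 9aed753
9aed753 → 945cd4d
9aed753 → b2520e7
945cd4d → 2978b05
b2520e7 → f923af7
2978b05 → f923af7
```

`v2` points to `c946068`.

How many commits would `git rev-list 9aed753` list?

Walking parent pointers from 9aed753: reachable set = {2978b05, 945cd4d, 9aed753, b2520e7, f923af7}.
That is 5 commits.

5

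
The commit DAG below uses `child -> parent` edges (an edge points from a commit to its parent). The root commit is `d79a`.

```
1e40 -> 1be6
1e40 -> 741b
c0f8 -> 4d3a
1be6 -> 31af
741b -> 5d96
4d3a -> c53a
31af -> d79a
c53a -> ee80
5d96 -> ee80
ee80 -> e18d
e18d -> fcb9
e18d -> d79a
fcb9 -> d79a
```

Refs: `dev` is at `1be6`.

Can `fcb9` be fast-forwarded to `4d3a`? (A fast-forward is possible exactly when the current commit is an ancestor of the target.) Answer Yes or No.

A fast-forward from fcb9 to 4d3a is possible iff fcb9 is an ancestor of 4d3a.
Ancestors of 4d3a: {4d3a, c53a, d79a, e18d, ee80, fcb9}.
fcb9 is among them, so fast-forward is possible.

Yes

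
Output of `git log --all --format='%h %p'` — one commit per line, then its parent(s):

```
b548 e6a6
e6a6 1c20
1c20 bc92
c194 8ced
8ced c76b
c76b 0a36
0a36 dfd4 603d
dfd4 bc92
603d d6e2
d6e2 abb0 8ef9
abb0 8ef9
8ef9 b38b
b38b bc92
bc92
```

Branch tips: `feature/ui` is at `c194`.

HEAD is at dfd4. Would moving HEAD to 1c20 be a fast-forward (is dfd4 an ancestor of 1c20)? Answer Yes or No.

No

A fast-forward from dfd4 to 1c20 is possible iff dfd4 is an ancestor of 1c20.
Ancestors of 1c20: {1c20, bc92}.
dfd4 is not among them, so fast-forward is not possible.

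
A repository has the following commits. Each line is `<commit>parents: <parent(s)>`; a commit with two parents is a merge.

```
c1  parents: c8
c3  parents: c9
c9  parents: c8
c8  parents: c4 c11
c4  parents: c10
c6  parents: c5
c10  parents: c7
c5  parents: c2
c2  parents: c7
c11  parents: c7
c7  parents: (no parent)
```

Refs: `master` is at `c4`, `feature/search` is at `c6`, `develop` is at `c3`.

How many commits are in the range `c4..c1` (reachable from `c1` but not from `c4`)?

3

Reachable from c1: {c1, c10, c11, c4, c7, c8}.
Reachable from c4: {c10, c4, c7}.
In c1's history but not c4's: {c1, c11, c8} — 3 commits.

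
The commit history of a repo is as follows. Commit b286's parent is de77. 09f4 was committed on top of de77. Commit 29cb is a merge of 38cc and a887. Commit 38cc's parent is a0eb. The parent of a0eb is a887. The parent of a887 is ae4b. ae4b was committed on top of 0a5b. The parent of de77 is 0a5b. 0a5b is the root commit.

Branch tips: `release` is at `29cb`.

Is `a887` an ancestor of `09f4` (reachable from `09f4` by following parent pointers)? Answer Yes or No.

Ancestors of 09f4: {09f4, 0a5b, de77}.
a887 is not in that set, so it is not an ancestor of 09f4.

No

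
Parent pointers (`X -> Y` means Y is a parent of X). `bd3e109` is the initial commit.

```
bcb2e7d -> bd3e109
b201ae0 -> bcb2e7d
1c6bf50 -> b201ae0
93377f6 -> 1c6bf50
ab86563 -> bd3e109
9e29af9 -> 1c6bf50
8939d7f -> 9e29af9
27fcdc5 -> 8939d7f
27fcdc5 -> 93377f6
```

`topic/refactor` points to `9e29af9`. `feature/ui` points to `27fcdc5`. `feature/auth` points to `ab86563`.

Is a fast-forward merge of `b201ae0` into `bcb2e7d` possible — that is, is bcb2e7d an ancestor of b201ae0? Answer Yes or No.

A fast-forward from bcb2e7d to b201ae0 is possible iff bcb2e7d is an ancestor of b201ae0.
Ancestors of b201ae0: {b201ae0, bcb2e7d, bd3e109}.
bcb2e7d is among them, so fast-forward is possible.

Yes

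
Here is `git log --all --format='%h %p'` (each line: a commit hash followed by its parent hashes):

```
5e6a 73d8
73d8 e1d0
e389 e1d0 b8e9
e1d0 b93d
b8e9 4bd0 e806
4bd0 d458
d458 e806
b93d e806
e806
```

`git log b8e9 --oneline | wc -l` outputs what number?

4

Walking parent pointers from b8e9: reachable set = {4bd0, b8e9, d458, e806}.
That is 4 commits.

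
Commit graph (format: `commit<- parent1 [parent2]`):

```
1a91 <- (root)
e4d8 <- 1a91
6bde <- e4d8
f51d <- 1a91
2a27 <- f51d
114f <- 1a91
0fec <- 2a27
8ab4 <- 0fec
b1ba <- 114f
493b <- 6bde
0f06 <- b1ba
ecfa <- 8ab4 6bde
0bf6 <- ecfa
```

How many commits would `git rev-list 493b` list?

4

Walking parent pointers from 493b: reachable set = {1a91, 493b, 6bde, e4d8}.
That is 4 commits.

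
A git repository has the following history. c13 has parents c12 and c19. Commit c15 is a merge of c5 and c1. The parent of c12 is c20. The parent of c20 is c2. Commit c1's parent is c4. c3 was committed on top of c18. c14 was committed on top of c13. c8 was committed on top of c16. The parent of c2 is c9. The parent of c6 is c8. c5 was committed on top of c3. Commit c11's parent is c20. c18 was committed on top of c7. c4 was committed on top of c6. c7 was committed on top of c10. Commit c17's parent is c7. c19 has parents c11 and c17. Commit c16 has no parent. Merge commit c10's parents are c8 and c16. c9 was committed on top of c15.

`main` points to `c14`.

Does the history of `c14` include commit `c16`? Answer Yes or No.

Ancestors of c14 (commits reachable by following parents): {c1, c10, c11, c12, c13, c14, c15, c16, c17, c18, c19, c2, c20, c3, c4, c5, c6, c7, c8, c9}.
c16 is in that set, so it is an ancestor of c14.

Yes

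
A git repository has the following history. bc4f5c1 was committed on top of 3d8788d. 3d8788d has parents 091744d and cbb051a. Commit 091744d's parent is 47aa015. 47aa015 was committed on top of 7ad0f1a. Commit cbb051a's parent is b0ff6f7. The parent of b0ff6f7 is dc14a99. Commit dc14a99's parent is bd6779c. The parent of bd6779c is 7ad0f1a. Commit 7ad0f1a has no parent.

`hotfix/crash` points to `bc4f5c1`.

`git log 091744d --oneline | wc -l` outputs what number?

3

Walking parent pointers from 091744d: reachable set = {091744d, 47aa015, 7ad0f1a}.
That is 3 commits.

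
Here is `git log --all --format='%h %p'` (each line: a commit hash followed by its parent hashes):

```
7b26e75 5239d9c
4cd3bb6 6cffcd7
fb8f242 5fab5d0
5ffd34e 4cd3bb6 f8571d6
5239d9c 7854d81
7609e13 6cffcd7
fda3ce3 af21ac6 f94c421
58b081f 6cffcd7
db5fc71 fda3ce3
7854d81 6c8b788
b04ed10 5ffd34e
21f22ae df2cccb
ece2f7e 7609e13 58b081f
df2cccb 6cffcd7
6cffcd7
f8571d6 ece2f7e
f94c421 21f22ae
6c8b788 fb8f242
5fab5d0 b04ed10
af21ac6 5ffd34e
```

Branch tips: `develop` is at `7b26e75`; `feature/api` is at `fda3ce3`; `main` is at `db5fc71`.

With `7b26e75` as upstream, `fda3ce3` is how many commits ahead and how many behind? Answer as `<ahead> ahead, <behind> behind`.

5 ahead, 7 behind

Reachable from fda3ce3: {21f22ae, 4cd3bb6, 58b081f, 5ffd34e, 6cffcd7, 7609e13, af21ac6, df2cccb, ece2f7e, f8571d6, f94c421, fda3ce3}.
Reachable from 7b26e75: {4cd3bb6, 5239d9c, 58b081f, 5fab5d0, 5ffd34e, 6c8b788, 6cffcd7, 7609e13, 7854d81, 7b26e75, b04ed10, ece2f7e, f8571d6, fb8f242}.
Only in fda3ce3's history (ahead): {21f22ae, af21ac6, df2cccb, f94c421, fda3ce3} — 5.
Only in 7b26e75's history (behind): {5239d9c, 5fab5d0, 6c8b788, 7854d81, 7b26e75, b04ed10, fb8f242} — 7.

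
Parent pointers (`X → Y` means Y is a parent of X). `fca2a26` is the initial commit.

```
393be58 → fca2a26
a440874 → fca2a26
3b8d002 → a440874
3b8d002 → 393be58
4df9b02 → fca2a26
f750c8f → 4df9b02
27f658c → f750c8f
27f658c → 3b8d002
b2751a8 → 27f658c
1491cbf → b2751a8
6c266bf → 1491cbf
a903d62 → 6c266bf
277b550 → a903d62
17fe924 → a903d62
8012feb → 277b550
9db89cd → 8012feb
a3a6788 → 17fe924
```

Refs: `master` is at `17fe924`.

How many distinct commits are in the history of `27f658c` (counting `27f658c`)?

Walking parent pointers from 27f658c: reachable set = {27f658c, 393be58, 3b8d002, 4df9b02, a440874, f750c8f, fca2a26}.
That is 7 commits.

7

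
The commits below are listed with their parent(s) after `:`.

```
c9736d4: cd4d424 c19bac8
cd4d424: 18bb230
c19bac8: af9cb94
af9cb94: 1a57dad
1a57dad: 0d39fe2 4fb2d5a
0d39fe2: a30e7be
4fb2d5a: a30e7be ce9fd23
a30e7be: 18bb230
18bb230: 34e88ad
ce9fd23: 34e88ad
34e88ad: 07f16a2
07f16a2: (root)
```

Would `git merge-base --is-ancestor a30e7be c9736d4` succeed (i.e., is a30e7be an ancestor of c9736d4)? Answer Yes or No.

Ancestors of c9736d4 (commits reachable by following parents): {07f16a2, 0d39fe2, 18bb230, 1a57dad, 34e88ad, 4fb2d5a, a30e7be, af9cb94, c19bac8, c9736d4, cd4d424, ce9fd23}.
a30e7be is in that set, so it is an ancestor of c9736d4.

Yes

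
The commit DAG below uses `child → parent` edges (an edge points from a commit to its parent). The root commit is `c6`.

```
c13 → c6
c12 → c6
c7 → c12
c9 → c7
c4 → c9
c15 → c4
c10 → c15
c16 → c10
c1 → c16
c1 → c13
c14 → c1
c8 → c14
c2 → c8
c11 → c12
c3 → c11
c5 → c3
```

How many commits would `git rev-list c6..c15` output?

5

Reachable from c15: {c12, c15, c4, c6, c7, c9}.
Reachable from c6: {c6}.
In c15's history but not c6's: {c12, c15, c4, c7, c9} — 5 commits.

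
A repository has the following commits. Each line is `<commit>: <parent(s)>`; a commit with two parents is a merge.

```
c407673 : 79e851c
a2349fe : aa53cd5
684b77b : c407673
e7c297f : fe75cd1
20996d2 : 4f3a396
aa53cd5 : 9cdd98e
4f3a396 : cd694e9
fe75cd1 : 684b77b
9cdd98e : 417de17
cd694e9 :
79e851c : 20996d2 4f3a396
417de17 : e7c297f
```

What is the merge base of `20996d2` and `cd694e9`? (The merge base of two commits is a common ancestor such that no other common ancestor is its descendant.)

cd694e9

Ancestors of 20996d2: {20996d2, 4f3a396, cd694e9}.
Ancestors of cd694e9: {cd694e9}.
Common ancestors: {cd694e9}.
The only common ancestor is cd694e9, so it is the merge base.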